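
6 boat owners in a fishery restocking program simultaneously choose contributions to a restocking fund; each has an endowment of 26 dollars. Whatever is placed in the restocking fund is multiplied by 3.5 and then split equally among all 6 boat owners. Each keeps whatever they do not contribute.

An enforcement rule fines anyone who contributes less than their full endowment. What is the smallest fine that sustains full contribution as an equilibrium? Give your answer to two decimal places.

10.83 dollars

Given the others contribute fully, the best deviation is to contribute 0 (any partial contribution still incurs the fine and gives up units whose private return 0.5833 is below 1).
Deviating from 26 to 0 saves 26 dollars but forfeits the deviator's share of the drop in the restocking fund: 3.5/6 × 26 = 15.17.
So the deviation gain is 26 − 15.17 = 10.83, and the fine must be at least 10.83 dollars to wipe it out.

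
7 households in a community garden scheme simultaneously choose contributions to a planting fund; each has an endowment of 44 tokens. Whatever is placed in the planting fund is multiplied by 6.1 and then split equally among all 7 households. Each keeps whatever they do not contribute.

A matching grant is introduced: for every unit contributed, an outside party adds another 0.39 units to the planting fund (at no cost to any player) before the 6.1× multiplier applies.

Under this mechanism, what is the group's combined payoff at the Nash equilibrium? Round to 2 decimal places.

2611.53 tokens

With the mechanism, a contributed unit returns 6.1 × 1.39 / 7 = 1.2113 per unit of net cost to the contributor — now above 1 — so contributing fully is weakly dominant for every player.
So the Nash equilibrium is full contribution by all 7; the group earns 6.1 × 1.39 × 308 = 2611.53.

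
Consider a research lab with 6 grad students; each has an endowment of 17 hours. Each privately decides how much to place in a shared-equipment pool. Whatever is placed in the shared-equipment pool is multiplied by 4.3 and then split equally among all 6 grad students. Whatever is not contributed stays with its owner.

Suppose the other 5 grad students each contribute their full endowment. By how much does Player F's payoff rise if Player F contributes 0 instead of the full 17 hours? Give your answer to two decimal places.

4.82 hours

Switching from a contribution of 17 to 0 lets Player F keep an extra 17 hours, but lowers the shared-equipment pool by 17, which costs Player F their own share of that drop: 4.3/6 × 17 = 12.18.
Net gain = 17 − 12.18 = 4.82. The private return per contributed unit (0.7167) is below 1, so free-riding is indeed the best response regardless of what the others do.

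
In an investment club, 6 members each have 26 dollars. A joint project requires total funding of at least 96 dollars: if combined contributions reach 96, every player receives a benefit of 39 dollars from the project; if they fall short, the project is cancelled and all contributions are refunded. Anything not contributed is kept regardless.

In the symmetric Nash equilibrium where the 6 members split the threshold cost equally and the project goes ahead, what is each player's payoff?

49 dollars

Equal share of the threshold: 96/6 = 16.
At this profile no one gains by cutting their contribution: any cut drops the total below 96, the project is cancelled, contributions are refunded, and the deviator ends with 26, which is less than 26 − 16 + 39 = 49. Contributing more than 16 just wastes the excess. So contributing exactly 16 is a best response.
Each player's payoff: 26 − 16 + 39 = 49.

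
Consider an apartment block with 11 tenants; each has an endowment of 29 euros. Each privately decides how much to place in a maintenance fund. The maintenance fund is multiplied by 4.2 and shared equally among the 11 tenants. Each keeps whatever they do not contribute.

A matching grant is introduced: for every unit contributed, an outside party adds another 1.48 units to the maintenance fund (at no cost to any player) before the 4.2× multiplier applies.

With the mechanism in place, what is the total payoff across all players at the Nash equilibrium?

319.00 euros

With the mechanism, a contributed unit returns 4.2 × 2.48 / 11 = 0.9469 per unit of net cost — still below 1 — so contributing 0 remains dominant for every player.
Everyone keeps their endowment and the group total is 11 × 29 = 319.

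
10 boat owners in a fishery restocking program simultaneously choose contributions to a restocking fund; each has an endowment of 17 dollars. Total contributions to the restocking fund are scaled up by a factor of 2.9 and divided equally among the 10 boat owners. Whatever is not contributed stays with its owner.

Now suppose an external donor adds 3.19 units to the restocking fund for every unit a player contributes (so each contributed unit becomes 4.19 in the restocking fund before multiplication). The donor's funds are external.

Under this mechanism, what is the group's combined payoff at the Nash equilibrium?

With the mechanism, a contributed unit returns 2.9 × 4.19 / 10 = 1.2151 per unit of net cost to the contributor — now above 1 — so contributing fully is weakly dominant for every player.
At the Nash equilibrium everyone contributes 17. Group total payoff = 2.9 × 4.19 × 170 = 2065.67.

2065.67 dollars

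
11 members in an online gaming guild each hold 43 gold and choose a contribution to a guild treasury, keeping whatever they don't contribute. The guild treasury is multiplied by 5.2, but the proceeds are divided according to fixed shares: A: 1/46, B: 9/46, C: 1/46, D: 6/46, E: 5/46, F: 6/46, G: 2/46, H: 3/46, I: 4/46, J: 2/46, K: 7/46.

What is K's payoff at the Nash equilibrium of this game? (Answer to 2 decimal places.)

For player j, contributing a unit is worthwhile iff 5.2 × (j's share) ≥ 1, i.e. iff j's share is at least 0.1923.
The only share above 0.1923 is B's 9/46, contributing 43; the remaining 10 contribute 0. Total contributed: 43.
K keeps 43 and receives 5.2 × 43 × 7/46 = 34.03 from the guild treasury, for a payoff of 77.03.

77.03 gold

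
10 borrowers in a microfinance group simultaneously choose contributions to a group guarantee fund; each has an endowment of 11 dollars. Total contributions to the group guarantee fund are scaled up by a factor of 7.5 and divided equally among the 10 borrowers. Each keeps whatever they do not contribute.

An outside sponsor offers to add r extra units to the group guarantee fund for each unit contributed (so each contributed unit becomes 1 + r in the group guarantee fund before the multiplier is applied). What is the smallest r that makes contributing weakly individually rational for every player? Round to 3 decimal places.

With matching at rate r, one contributed unit becomes (1 + r) in the group guarantee fund and returns 7.5 × (1 + r) / 10 to the contributor.
Setting this equal to 1: 1 + r = 10/7.5 = 1.3333.
So the minimum matching rate is r = 1.3333 − 1 = 0.333.

0.333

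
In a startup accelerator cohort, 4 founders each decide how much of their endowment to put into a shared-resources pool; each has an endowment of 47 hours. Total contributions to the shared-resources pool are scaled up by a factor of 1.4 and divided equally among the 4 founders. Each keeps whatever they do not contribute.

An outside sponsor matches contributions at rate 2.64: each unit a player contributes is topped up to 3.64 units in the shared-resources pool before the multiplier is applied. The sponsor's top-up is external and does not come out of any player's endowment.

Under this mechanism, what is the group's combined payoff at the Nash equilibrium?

958.05 hours

With the mechanism, a contributed unit returns 1.4 × 3.64 / 4 = 1.2740 per unit of net cost to the contributor — now above 1 — so contributing fully is weakly dominant for every player.
So the Nash equilibrium is full contribution by all 4; the group earns 1.4 × 3.64 × 188 = 958.05.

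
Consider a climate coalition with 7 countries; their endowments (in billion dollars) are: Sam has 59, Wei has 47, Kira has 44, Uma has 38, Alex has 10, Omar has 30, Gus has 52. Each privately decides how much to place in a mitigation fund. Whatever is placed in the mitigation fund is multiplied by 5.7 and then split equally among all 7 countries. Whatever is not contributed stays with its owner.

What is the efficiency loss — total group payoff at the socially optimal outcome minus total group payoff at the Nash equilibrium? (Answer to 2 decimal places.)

1316.00 billion dollars

The private return per contributed unit is 5.7/7 = 0.8143 < 1 for every player regardless of endowment, so the Nash equilibrium is zero contribution and the group total is Σ E_j = 59 + 47 + 44 + 38 + 10 + 30 + 52 = 280.
Each contributed unit returns 5.700 to the group, so the social optimum is full contribution by everyone: group total = 5.700 × 280 = 1596.00.
Efficiency loss = (5.700 − 1) × 280 = 1316.00.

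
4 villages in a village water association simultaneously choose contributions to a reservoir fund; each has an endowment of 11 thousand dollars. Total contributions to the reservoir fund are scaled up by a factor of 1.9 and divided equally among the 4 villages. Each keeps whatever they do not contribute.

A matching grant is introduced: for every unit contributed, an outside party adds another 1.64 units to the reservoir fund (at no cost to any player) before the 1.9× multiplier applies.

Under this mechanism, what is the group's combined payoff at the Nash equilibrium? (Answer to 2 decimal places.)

The effective private return per unit is now 1.9 × 2.64 / 4 = 1.2540 > 1, so every player's dominant strategy flips to full contribution.
At the Nash equilibrium everyone contributes 11. Group total payoff = 1.9 × 2.64 × 44 = 220.70.

220.70 thousand dollars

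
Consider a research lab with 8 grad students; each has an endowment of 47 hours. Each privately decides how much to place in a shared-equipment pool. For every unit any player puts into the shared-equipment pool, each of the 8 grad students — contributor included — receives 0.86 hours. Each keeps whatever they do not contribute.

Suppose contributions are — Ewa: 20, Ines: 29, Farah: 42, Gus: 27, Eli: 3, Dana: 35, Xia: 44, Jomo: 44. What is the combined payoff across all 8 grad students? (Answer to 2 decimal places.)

1810.72 hours

Total contributed: 20 + 29 + 42 + 27 + 3 + 35 + 44 + 44 = 244; total kept: 8 × 47 − 244 = 132.
The shared-equipment pool pays out 0.86 × 8 × 244 = 1678.72 in aggregate.
Group total = 132 + 1678.72 = 1810.72.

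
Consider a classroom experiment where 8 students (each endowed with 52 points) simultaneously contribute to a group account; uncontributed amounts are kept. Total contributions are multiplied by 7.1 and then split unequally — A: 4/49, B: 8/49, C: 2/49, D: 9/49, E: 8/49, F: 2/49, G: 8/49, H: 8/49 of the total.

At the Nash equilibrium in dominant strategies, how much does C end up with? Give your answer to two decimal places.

127.35 points

A player with share s gets back 7.1·s per unit contributed, so full contribution is dominant for anyone with s > 1/7.1 = 0.1408 and zero contribution is dominant for anyone below.
B, D, E, G and H clear that bar, contributing 52 each; the remaining 3 contribute 0. Total contributed: 260.
C keeps 52 and receives 7.1 × 260 × 2/49 = 75.35 from the group account, for a payoff of 127.35.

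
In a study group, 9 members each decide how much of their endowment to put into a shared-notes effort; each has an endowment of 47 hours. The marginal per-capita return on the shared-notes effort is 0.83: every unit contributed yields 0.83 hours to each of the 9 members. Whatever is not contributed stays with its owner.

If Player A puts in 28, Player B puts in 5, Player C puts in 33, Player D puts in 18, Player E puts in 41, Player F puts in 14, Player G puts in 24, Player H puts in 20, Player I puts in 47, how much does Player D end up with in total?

Total contributed: 28 + 5 + 33 + 18 + 41 + 14 + 24 + 20 + 47 = 230.
Each receives 0.83 × 230 = 190.90 from the shared-notes effort.
Player D keeps 47 − 18 = 29, so Player D's payoff is 29 + 190.90 = 219.90.

219.90 hours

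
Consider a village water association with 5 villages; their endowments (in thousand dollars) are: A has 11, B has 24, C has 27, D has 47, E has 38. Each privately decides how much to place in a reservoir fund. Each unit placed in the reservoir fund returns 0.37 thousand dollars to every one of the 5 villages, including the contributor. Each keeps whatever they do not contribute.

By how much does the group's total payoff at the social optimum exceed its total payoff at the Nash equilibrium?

124.95 thousand dollars

The private return per contributed unit is 0.37 < 1 for everyone, so the Nash equilibrium is zero contribution and the group total is Σ E_j = 11 + 24 + 27 + 47 + 38 = 147.
Each contributed unit returns 1.850 to the group, so the social optimum is full contribution by everyone: group total = 1.850 × 147 = 271.95.
Efficiency loss = (1.850 − 1) × 147 = 124.95.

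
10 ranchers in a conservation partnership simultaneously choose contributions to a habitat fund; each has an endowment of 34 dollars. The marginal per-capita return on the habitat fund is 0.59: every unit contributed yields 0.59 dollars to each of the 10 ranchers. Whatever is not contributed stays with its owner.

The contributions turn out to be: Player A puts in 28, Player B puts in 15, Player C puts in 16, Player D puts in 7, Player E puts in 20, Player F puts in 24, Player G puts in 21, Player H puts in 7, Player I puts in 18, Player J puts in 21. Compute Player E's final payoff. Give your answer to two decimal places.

Total contributed: 28 + 15 + 16 + 7 + 20 + 24 + 21 + 7 + 18 + 21 = 177.
Each receives 0.59 × 177 = 104.43 from the habitat fund.
Player E keeps 34 − 20 = 14, so Player E's payoff is 14 + 104.43 = 118.43.

118.43 dollars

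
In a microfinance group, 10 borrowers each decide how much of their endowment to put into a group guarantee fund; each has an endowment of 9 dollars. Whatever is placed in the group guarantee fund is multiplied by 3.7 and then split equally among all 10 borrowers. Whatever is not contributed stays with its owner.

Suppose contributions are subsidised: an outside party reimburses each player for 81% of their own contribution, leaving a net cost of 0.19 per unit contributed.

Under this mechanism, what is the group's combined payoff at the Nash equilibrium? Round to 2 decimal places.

With the mechanism, a contributed unit returns (3.7/10) / 0.19 = 1.9474 per unit of net cost to the contributor — now above 1 — so contributing fully is weakly dominant for every player.
At the Nash equilibrium everyone contributes 9. Group total payoff = 10 × (9 × 0.81 + 3.7 × 9) = 405.90.

405.90 dollars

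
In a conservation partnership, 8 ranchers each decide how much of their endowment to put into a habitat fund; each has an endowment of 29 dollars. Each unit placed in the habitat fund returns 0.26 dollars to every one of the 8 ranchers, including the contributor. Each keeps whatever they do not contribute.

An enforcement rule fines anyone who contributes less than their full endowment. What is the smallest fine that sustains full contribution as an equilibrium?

21.46 dollars

Given the others contribute fully, the best deviation is to contribute 0 (any partial contribution still incurs the fine and gives up units whose private return 0.26 is below 1).
Deviating from 29 to 0 saves 29 dollars but forfeits the deviator's share of the drop in the habitat fund: 0.26 × 29 = 7.54.
So the deviation gain is 29 − 7.54 = 21.46, and the fine must be at least 21.46 dollars to wipe it out.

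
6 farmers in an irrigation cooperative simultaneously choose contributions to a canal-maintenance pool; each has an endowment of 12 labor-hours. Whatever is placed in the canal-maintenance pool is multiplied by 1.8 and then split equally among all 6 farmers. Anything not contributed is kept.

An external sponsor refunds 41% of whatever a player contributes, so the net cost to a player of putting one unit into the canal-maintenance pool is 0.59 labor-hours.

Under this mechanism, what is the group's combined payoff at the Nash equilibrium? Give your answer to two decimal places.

Even with the mechanism, each unit contributed returns only (1.8/6) / 0.59 = 0.5085 per unit of net cost, so contributing nothing is still dominant.
Everyone keeps their endowment and the group total is 6 × 12 = 72.

72.00 labor-hours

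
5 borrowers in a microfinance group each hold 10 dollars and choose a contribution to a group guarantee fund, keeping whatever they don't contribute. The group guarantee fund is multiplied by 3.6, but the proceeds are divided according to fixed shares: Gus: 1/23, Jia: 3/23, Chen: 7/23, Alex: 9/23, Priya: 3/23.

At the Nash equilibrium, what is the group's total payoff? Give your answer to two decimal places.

102.00 dollars

A player with share s gets back 3.6·s per unit contributed, so full contribution is dominant for anyone with s > 1/3.6 = 0.2778 and zero contribution is dominant for anyone below.
Chen and Alex clear that bar, contributing 10 each; the remaining 3 contribute 0. Total contributed: 20.
The group guarantee fund pays out 3.6 × 20 = 72.00 in total (split across the unequal shares, but the aggregate is all that matters for the group sum).
The 3 free-riders keep 10 each, adding 30. Group total = 30 + 72.00 = 102.00.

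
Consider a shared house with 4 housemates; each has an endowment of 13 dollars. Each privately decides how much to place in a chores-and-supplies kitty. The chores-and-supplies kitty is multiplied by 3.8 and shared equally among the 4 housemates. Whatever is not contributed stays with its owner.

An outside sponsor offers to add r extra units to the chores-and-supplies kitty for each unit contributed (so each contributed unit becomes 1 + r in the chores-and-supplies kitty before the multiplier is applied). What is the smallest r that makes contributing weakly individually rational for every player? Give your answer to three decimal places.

With matching at rate r, one contributed unit becomes (1 + r) in the chores-and-supplies kitty and returns 3.8 × (1 + r) / 4 to the contributor.
Setting this equal to 1: 1 + r = 4/3.8 = 1.0526.
So the minimum matching rate is r = 1.0526 − 1 = 0.053.

0.053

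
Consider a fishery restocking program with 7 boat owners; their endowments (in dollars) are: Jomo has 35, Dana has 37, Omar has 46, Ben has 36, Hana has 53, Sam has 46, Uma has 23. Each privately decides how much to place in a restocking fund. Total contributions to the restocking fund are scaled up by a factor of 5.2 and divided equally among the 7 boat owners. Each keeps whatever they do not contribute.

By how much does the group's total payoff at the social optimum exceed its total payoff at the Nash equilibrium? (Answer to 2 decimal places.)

1159.20 dollars

The private return per contributed unit is 5.2/7 = 0.7429 < 1 for every player regardless of endowment, so the Nash equilibrium is zero contribution and the group total is Σ E_j = 35 + 37 + 46 + 36 + 53 + 46 + 23 = 276.
Each contributed unit returns 5.200 to the group, so the social optimum is full contribution by everyone: group total = 5.200 × 276 = 1435.20.
Efficiency loss = (5.200 − 1) × 276 = 1159.20.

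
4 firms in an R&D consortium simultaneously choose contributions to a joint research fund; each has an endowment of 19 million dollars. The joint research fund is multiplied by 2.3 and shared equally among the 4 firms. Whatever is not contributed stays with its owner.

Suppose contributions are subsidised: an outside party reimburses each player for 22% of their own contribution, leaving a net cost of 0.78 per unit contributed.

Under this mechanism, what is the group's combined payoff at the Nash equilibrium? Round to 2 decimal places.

The effective private return is (2.3/4) / 0.78 = 0.7372, which is still under 1, so the mechanism doesn't change anyone's dominant strategy: zero contribution.
Everyone keeps their endowment and the group total is 4 × 19 = 76.

76.00 million dollars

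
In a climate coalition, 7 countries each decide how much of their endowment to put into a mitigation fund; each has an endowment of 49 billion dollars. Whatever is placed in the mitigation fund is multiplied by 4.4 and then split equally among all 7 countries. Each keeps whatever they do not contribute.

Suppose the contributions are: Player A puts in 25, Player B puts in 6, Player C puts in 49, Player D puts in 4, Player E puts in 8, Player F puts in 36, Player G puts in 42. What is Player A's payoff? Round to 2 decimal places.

Total contributed: 25 + 6 + 49 + 4 + 8 + 36 + 42 = 170.
Each receives 4.4 × 170 / 7 = 106.86 from the mitigation fund.
Player A keeps 49 − 25 = 24, so Player A's payoff is 24 + 106.86 = 130.86.

130.86 billion dollars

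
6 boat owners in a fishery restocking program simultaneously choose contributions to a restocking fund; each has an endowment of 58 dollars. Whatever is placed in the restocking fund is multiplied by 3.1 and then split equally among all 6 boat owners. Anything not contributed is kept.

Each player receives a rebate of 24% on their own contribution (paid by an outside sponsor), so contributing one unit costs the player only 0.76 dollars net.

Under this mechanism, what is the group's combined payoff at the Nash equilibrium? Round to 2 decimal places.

348.00 dollars

Even with the mechanism, each unit contributed returns only (3.1/6) / 0.76 = 0.6798 per unit of net cost, so contributing nothing is still dominant.
At the Nash equilibrium no one contributes; group total payoff = 6 × 58 = 348.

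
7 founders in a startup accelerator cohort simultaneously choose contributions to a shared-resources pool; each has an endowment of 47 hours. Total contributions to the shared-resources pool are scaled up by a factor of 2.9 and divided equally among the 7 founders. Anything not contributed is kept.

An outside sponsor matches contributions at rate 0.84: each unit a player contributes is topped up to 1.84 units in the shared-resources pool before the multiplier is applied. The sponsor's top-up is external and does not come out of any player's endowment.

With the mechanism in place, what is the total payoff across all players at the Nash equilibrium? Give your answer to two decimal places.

With the mechanism, a contributed unit returns 2.9 × 1.84 / 7 = 0.7623 per unit of net cost — still below 1 — so contributing 0 remains dominant for every player.
Everyone keeps their endowment and the group total is 7 × 47 = 329.

329.00 hours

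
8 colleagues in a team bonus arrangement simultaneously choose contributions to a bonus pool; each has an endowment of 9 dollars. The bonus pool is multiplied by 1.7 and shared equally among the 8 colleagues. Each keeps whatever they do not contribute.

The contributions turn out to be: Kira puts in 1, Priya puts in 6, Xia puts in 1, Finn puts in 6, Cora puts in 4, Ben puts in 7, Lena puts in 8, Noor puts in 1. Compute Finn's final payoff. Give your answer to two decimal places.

10.23 dollars

Total contributed: 1 + 6 + 1 + 6 + 4 + 7 + 8 + 1 = 34.
Each receives 1.7 × 34 / 8 = 7.23 from the bonus pool.
Finn keeps 9 − 6 = 3, so Finn's payoff is 3 + 7.23 = 10.23.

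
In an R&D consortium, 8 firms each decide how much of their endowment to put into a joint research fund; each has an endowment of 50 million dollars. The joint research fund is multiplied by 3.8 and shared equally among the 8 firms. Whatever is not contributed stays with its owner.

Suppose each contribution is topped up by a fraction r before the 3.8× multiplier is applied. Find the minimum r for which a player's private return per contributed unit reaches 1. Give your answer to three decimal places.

With matching at rate r, one contributed unit becomes (1 + r) in the joint research fund and returns 3.8 × (1 + r) / 8 to the contributor.
Setting this equal to 1: 1 + r = 8/3.8 = 2.1053.
So the minimum matching rate is r = 2.1053 − 1 = 1.105.

1.105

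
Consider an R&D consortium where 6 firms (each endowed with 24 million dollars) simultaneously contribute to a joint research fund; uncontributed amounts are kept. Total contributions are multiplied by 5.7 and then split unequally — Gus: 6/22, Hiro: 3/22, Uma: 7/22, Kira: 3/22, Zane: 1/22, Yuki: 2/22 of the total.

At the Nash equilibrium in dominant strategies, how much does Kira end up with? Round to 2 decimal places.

Each unit j contributes comes back to j as 5.7 × (j's share), so j prefers to contribute only if that share exceeds 1/5.7 = 0.1754; otherwise keeping the unit dominates.
Gus and Uma are above the threshold, contributing 24 each; the remaining 4 contribute 0. Total contributed: 48.
Kira keeps 24 and receives 5.7 × 48 × 3/22 = 37.31 from the joint research fund, for a payoff of 61.31.

61.31 million dollars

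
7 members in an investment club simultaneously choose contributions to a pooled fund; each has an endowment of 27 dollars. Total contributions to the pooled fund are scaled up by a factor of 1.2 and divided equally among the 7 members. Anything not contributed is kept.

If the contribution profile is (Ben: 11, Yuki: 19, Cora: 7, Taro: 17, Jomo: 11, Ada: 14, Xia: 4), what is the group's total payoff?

Total contributed: 11 + 19 + 7 + 17 + 11 + 14 + 4 = 83; total kept: 7 × 27 − 83 = 106.
The pooled fund pays out 1.2 × 83 = 99.60 in aggregate.
Group total = 106 + 99.60 = 205.60.

205.60 dollars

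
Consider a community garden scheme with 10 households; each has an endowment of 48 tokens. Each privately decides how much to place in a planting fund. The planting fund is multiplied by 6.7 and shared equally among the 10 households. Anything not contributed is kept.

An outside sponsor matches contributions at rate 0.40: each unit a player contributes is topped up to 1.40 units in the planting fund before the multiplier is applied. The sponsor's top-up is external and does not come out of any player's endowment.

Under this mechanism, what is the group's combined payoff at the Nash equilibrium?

480.00 tokens

The effective private return is 6.7 × 1.40 / 10 = 0.9380, which is still under 1, so the mechanism doesn't change anyone's dominant strategy: zero contribution.
Everyone keeps their endowment and the group total is 10 × 48 = 480.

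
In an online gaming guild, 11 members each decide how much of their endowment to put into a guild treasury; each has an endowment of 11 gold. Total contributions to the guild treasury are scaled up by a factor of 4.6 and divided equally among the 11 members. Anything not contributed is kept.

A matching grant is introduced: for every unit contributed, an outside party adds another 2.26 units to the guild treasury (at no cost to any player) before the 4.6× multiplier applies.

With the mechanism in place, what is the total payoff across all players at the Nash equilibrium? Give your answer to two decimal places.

1814.52 gold

Under the mechanism each unit contributed yields 4.6 × 3.26 / 11 = 1.3633 back to its contributor per unit of net cost, which exceeds 1, making full contribution the dominant choice for everyone.
So the Nash equilibrium is full contribution by all 11; the group earns 4.6 × 3.26 × 121 = 1814.52.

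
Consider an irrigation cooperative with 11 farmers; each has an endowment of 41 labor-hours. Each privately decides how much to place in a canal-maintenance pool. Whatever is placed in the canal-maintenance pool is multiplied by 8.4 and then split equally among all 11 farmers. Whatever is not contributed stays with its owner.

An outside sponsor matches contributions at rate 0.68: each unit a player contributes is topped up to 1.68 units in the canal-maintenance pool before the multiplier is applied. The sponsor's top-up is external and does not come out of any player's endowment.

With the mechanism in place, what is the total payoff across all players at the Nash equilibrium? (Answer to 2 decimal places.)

6364.51 labor-hours

Under the mechanism each unit contributed yields 8.4 × 1.68 / 11 = 1.2829 back to its contributor per unit of net cost, which exceeds 1, making full contribution the dominant choice for everyone.
So the Nash equilibrium is full contribution by all 11; the group earns 8.4 × 1.68 × 451 = 6364.51.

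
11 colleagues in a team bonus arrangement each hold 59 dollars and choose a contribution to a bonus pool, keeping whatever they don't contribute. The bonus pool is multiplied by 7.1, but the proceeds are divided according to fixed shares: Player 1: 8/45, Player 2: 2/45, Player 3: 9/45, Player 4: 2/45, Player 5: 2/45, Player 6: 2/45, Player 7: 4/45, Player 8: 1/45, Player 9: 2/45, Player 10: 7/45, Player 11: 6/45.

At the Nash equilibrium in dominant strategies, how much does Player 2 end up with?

For player j, contributing a unit is worthwhile iff 7.1 × (j's share) ≥ 1, i.e. iff j's share is at least 0.1408.
The shares above 0.1408 belong to Player 1, Player 3 and Player 10, contributing 59 each; the remaining 8 contribute 0. Total contributed: 177.
Player 2 keeps 59 and receives 7.1 × 177 × 2/45 = 55.85 from the bonus pool, for a payoff of 114.85.

114.85 dollars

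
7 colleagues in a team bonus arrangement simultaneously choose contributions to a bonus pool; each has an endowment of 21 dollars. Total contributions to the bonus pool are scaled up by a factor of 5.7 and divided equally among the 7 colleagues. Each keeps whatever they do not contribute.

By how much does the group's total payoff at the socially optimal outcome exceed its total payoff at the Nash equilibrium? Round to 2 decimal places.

690.90 dollars

Each contributed unit returns 5.7/7 = 0.8143 to its contributor — below 1 — so contributing 0 is dominant for every player. At the Nash equilibrium everyone keeps their 21, and the group total is 7 × 21 = 147.
Each contributed unit returns 5.700 to the group as a whole (0.8143 to each of 7 players), which exceeds 1, so the social optimum is full contribution: group total = 5.700 × 147 = 837.90.
Efficiency loss = 837.90 − 147 = 690.90.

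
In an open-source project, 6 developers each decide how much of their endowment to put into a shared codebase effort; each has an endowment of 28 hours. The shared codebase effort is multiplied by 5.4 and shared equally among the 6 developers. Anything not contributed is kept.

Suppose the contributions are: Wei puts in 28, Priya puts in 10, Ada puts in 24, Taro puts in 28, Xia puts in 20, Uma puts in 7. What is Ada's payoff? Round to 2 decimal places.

109.30 hours

Total contributed: 28 + 10 + 24 + 28 + 20 + 7 = 117.
Each receives 5.4 × 117 / 6 = 105.30 from the shared codebase effort.
Ada keeps 28 − 24 = 4, so Ada's payoff is 4 + 105.30 = 109.30.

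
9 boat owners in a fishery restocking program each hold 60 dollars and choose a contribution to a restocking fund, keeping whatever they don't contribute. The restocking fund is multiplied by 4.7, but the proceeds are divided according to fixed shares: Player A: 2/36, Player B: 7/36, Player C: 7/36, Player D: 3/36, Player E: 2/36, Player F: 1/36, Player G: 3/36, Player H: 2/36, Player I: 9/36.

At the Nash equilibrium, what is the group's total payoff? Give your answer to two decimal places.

For player j, contributing a unit is worthwhile iff 4.7 × (j's share) ≥ 1, i.e. iff j's share is at least 0.2128.
Player I alone (share 9/36) is above the threshold, contributing 60; the remaining 8 contribute 0. Total contributed: 60.
The restocking fund pays out 4.7 × 60 = 282.00 in total (split across the unequal shares, but the aggregate is all that matters for the group sum).
The 8 free-riders keep 60 each, adding 480. Group total = 480 + 282.00 = 762.00.

762.00 dollars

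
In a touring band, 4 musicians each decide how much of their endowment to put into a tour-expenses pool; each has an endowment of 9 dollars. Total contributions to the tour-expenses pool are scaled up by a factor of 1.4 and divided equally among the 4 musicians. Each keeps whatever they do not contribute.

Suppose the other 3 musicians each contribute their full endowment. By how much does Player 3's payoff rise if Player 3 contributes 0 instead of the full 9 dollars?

5.85 dollars

Switching from a contribution of 9 to 0 lets Player 3 keep an extra 9 dollars, but lowers the tour-expenses pool by 9, which costs Player 3 their own share of that drop: 1.4/4 × 9 = 3.15.
Net gain = 9 − 3.15 = 5.85. The private return per contributed unit (0.3500) is below 1, so free-riding is indeed the best response regardless of what the others do.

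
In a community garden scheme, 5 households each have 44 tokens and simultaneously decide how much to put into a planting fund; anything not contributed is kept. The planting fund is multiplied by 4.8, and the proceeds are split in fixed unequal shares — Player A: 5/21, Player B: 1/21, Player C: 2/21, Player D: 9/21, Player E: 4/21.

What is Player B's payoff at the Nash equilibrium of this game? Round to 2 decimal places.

Each unit j contributes comes back to j as 4.8 × (j's share), so j prefers to contribute only if that share exceeds 1/4.8 = 0.2083; otherwise keeping the unit dominates.
Player A and Player D clear that bar, contributing 44 each; the remaining 3 contribute 0. Total contributed: 88.
Player B keeps 44 and receives 4.8 × 88 × 1/21 = 20.11 from the planting fund, for a payoff of 64.11.

64.11 tokens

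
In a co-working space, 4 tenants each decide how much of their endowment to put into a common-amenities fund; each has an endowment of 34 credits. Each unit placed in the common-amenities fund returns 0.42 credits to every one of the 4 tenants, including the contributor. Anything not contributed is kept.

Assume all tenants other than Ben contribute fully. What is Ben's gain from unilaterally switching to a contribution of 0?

Switching from a contribution of 34 to 0 lets Ben keep an extra 34 credits, but lowers the common-amenities fund by 34, which costs Ben their own share of that drop: 0.42 × 34 = 14.28.
Net gain = 34 − 14.28 = 19.72. The private return per contributed unit (0.42) is below 1, so free-riding is indeed the best response regardless of what the others do.

19.72 credits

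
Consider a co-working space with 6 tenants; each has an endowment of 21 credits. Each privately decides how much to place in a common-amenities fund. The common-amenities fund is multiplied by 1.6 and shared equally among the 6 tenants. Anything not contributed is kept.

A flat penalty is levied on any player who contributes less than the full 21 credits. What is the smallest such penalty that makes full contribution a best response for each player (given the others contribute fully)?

15.40 credits

Given the others contribute fully, the best deviation is to contribute 0 (any partial contribution still incurs the fine and gives up units whose private return 0.2667 is below 1).
Deviating from 21 to 0 saves 21 credits but forfeits the deviator's share of the drop in the common-amenities fund: 1.6/6 × 21 = 5.60.
So the deviation gain is 21 − 5.60 = 15.40, and the fine must be at least 15.40 credits to wipe it out.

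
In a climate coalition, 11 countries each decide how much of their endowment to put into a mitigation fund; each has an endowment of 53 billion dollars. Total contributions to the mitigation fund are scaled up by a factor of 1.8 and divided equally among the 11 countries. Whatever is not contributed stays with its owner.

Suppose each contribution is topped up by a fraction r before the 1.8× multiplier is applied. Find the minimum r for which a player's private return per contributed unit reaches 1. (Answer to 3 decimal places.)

With matching at rate r, one contributed unit becomes (1 + r) in the mitigation fund and returns 1.8 × (1 + r) / 11 to the contributor.
Setting this equal to 1: 1 + r = 11/1.8 = 6.1111.
So the minimum matching rate is r = 6.1111 − 1 = 5.111.

5.111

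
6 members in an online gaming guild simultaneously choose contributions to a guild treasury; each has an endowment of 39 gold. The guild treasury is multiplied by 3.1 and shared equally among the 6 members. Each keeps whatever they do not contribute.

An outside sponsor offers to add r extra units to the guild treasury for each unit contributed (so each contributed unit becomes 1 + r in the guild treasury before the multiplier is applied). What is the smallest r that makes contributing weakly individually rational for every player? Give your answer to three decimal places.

0.935

With matching at rate r, one contributed unit becomes (1 + r) in the guild treasury and returns 3.1 × (1 + r) / 6 to the contributor.
Setting this equal to 1: 1 + r = 6/3.1 = 1.9355.
So the minimum matching rate is r = 1.9355 − 1 = 0.935.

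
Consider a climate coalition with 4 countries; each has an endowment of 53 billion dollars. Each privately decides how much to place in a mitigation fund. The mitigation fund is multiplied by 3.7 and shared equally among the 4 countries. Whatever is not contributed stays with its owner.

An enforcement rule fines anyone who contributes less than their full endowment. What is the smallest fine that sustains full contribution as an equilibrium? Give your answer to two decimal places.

3.98 billion dollars

Given the others contribute fully, the best deviation is to contribute 0 (any partial contribution still incurs the fine and gives up units whose private return 0.9250 is below 1).
Deviating from 53 to 0 saves 53 billion dollars but forfeits the deviator's share of the drop in the mitigation fund: 3.7/4 × 53 = 49.02.
So the deviation gain is 53 − 49.02 = 3.98, and the fine must be at least 3.98 billion dollars to wipe it out.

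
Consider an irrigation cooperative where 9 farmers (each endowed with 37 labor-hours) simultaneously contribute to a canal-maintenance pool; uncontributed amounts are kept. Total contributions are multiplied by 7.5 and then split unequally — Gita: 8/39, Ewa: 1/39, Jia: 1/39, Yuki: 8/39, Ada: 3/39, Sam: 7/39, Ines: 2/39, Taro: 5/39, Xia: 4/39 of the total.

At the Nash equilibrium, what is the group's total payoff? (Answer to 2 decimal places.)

1054.50 labor-hours

Each unit j contributes comes back to j as 7.5 × (j's share), so j prefers to contribute only if that share exceeds 1/7.5 = 0.1333; otherwise keeping the unit dominates.
The shares above 0.1333 belong to Gita, Yuki and Sam, contributing 37 each; the remaining 6 contribute 0. Total contributed: 111.
The canal-maintenance pool pays out 7.5 × 111 = 832.50 in total (split across the unequal shares, but the aggregate is all that matters for the group sum).
The 6 free-riders keep 37 each, adding 222. Group total = 222 + 832.50 = 1054.50.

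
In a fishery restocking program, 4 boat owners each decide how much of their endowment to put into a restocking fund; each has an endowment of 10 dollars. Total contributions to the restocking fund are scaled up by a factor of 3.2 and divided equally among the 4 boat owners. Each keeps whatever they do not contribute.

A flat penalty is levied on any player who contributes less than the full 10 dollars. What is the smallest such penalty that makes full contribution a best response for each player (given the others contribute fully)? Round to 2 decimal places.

Given the others contribute fully, the best deviation is to contribute 0 (any partial contribution still incurs the fine and gives up units whose private return 0.8000 is below 1).
Deviating from 10 to 0 saves 10 dollars but forfeits the deviator's share of the drop in the restocking fund: 3.2/4 × 10 = 8.00.
So the deviation gain is 10 − 8.00 = 2.00, and the fine must be at least 2.00 dollars to wipe it out.

2.00 dollars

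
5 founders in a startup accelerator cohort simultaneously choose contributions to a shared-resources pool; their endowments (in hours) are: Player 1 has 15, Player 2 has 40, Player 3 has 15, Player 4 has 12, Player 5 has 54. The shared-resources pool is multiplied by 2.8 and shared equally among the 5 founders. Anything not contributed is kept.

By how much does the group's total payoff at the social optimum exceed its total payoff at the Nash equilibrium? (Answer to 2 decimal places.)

244.80 hours

The private return per contributed unit is 2.8/5 = 0.5600 < 1 for every player regardless of endowment, so the Nash equilibrium is zero contribution and the group total is Σ E_j = 15 + 40 + 15 + 12 + 54 = 136.
Each contributed unit returns 2.800 to the group, so the social optimum is full contribution by everyone: group total = 2.800 × 136 = 380.80.
Efficiency loss = (2.800 − 1) × 136 = 244.80.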